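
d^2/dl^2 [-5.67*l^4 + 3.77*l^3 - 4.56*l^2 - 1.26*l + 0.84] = -68.04*l^2 + 22.62*l - 9.12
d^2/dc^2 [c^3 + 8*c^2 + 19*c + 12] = 6*c + 16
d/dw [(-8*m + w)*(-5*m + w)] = -13*m + 2*w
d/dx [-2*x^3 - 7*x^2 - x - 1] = -6*x^2 - 14*x - 1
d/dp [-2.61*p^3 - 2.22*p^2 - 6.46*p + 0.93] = -7.83*p^2 - 4.44*p - 6.46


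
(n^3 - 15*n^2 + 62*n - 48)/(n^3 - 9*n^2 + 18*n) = (n^2 - 9*n + 8)/(n*(n - 3))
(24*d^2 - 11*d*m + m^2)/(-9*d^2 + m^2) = (-8*d + m)/(3*d + m)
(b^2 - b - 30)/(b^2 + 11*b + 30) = (b - 6)/(b + 6)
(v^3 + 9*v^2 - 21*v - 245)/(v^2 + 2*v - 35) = v + 7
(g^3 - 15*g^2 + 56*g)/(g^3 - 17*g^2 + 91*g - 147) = g*(g - 8)/(g^2 - 10*g + 21)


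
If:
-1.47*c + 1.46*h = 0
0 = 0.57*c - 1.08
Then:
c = 1.89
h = 1.91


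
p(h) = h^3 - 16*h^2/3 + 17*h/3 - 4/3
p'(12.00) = 309.67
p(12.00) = 1026.67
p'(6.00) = 49.67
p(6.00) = 56.67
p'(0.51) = 1.01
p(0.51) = 0.30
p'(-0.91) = 17.86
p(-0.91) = -11.66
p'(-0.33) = 9.51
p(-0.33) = -3.82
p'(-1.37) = 25.91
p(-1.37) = -21.68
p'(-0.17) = 7.57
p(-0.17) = -2.46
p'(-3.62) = 83.59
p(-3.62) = -139.17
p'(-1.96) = 38.10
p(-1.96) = -40.46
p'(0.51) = 1.01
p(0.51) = 0.30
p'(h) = 3*h^2 - 32*h/3 + 17/3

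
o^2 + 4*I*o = o*(o + 4*I)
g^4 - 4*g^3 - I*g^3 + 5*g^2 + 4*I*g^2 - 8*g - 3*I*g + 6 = (g - 3)*(g - 1)*(g - 2*I)*(g + I)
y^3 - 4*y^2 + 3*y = y*(y - 3)*(y - 1)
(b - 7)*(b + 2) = b^2 - 5*b - 14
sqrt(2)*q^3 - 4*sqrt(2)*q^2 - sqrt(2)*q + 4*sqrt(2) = (q - 4)*(q - 1)*(sqrt(2)*q + sqrt(2))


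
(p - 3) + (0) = p - 3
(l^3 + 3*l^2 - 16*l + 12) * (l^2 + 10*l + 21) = l^5 + 13*l^4 + 35*l^3 - 85*l^2 - 216*l + 252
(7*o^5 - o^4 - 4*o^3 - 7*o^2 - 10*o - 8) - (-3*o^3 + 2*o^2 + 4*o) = 7*o^5 - o^4 - o^3 - 9*o^2 - 14*o - 8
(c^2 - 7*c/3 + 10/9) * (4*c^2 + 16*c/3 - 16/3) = 4*c^4 - 4*c^3 - 40*c^2/3 + 496*c/27 - 160/27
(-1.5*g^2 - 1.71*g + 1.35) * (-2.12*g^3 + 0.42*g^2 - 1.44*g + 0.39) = 3.18*g^5 + 2.9952*g^4 - 1.4202*g^3 + 2.4444*g^2 - 2.6109*g + 0.5265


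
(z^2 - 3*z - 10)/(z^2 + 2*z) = (z - 5)/z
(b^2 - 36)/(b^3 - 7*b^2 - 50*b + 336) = (b + 6)/(b^2 - b - 56)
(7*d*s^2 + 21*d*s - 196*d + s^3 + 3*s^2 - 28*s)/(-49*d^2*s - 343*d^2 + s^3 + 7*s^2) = (s - 4)/(-7*d + s)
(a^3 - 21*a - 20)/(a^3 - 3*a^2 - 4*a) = (a^2 - a - 20)/(a*(a - 4))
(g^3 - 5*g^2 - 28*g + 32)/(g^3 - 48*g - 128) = (g - 1)/(g + 4)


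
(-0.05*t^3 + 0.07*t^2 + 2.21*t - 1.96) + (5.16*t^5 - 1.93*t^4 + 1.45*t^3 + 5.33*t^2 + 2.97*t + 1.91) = 5.16*t^5 - 1.93*t^4 + 1.4*t^3 + 5.4*t^2 + 5.18*t - 0.05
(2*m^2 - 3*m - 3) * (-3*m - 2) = -6*m^3 + 5*m^2 + 15*m + 6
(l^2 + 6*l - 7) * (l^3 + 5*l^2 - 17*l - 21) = l^5 + 11*l^4 + 6*l^3 - 158*l^2 - 7*l + 147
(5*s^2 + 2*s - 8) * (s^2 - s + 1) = 5*s^4 - 3*s^3 - 5*s^2 + 10*s - 8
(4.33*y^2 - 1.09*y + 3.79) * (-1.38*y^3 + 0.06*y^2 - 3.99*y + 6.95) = -5.9754*y^5 + 1.764*y^4 - 22.5723*y^3 + 34.67*y^2 - 22.6976*y + 26.3405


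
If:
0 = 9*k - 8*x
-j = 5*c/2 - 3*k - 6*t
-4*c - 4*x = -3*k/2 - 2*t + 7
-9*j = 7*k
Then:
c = -1840*x/1539 - 42/19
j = -56*x/81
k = 8*x/9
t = -1628*x/1539 - 35/38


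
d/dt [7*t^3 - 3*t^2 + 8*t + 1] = 21*t^2 - 6*t + 8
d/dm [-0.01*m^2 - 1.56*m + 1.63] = -0.02*m - 1.56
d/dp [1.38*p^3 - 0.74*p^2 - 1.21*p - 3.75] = 4.14*p^2 - 1.48*p - 1.21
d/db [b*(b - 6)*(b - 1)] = 3*b^2 - 14*b + 6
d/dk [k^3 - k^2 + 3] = k*(3*k - 2)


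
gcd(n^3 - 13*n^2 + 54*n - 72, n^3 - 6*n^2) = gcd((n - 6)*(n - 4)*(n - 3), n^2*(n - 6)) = n - 6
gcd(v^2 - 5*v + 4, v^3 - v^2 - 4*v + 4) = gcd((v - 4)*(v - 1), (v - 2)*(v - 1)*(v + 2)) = v - 1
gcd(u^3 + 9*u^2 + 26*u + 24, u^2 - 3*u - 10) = u + 2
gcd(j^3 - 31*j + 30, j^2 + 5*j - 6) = j^2 + 5*j - 6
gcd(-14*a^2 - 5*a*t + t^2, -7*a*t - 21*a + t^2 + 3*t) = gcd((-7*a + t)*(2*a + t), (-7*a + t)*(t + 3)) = -7*a + t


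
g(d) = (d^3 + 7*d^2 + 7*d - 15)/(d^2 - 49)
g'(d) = -2*d*(d^3 + 7*d^2 + 7*d - 15)/(d^2 - 49)^2 + (3*d^2 + 14*d + 7)/(d^2 - 49)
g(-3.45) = -0.08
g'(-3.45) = 0.17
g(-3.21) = -0.04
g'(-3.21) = 0.19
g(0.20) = 0.27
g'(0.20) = -0.20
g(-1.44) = 0.29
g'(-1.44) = 0.13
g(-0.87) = 0.34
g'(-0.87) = 0.05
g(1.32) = -0.18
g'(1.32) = -0.66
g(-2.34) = 0.13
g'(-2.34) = 0.20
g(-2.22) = 0.16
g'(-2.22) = 0.19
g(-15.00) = -10.91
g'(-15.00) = 0.82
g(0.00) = 0.31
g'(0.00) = -0.14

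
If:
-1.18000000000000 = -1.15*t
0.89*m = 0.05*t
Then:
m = 0.06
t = 1.03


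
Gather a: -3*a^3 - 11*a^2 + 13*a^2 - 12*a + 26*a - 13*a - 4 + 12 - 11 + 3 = -3*a^3 + 2*a^2 + a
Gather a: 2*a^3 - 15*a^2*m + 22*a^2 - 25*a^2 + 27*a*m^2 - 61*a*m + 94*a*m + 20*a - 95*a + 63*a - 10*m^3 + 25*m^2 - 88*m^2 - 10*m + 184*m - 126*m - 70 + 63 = 2*a^3 + a^2*(-15*m - 3) + a*(27*m^2 + 33*m - 12) - 10*m^3 - 63*m^2 + 48*m - 7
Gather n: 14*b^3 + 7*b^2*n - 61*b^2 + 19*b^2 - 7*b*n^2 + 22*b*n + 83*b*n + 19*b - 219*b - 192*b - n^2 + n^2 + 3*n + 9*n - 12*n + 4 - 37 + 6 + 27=14*b^3 - 42*b^2 - 7*b*n^2 - 392*b + n*(7*b^2 + 105*b)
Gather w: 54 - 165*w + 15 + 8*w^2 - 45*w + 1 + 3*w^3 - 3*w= 3*w^3 + 8*w^2 - 213*w + 70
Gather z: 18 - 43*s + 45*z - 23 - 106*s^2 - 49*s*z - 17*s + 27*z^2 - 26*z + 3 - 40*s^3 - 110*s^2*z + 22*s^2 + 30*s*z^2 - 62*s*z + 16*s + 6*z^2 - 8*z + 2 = -40*s^3 - 84*s^2 - 44*s + z^2*(30*s + 33) + z*(-110*s^2 - 111*s + 11)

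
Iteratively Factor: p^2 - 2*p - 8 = (p + 2)*(p - 4)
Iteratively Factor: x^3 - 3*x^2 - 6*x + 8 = (x - 4)*(x^2 + x - 2) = (x - 4)*(x + 2)*(x - 1)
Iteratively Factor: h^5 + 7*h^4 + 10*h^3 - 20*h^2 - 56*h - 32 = (h + 1)*(h^4 + 6*h^3 + 4*h^2 - 24*h - 32) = (h + 1)*(h + 2)*(h^3 + 4*h^2 - 4*h - 16) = (h + 1)*(h + 2)*(h + 4)*(h^2 - 4) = (h + 1)*(h + 2)^2*(h + 4)*(h - 2)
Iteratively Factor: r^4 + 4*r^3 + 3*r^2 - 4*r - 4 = (r + 2)*(r^3 + 2*r^2 - r - 2) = (r - 1)*(r + 2)*(r^2 + 3*r + 2) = (r - 1)*(r + 1)*(r + 2)*(r + 2)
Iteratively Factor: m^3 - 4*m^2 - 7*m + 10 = (m + 2)*(m^2 - 6*m + 5) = (m - 1)*(m + 2)*(m - 5)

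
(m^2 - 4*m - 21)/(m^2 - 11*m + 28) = (m + 3)/(m - 4)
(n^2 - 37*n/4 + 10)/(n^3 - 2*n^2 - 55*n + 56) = (n - 5/4)/(n^2 + 6*n - 7)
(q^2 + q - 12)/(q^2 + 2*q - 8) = (q - 3)/(q - 2)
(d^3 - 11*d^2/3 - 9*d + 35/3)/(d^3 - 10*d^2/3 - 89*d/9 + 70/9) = 3*(d - 1)/(3*d - 2)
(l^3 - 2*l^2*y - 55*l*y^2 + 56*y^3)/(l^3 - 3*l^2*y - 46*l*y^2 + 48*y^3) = (l + 7*y)/(l + 6*y)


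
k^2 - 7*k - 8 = (k - 8)*(k + 1)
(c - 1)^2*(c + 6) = c^3 + 4*c^2 - 11*c + 6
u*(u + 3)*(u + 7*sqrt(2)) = u^3 + 3*u^2 + 7*sqrt(2)*u^2 + 21*sqrt(2)*u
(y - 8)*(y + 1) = y^2 - 7*y - 8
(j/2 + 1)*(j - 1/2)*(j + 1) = j^3/2 + 5*j^2/4 + j/4 - 1/2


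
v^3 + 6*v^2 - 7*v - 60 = (v - 3)*(v + 4)*(v + 5)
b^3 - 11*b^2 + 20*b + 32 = (b - 8)*(b - 4)*(b + 1)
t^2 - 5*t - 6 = (t - 6)*(t + 1)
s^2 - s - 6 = (s - 3)*(s + 2)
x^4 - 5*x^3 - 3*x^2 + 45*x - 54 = (x - 3)^2*(x - 2)*(x + 3)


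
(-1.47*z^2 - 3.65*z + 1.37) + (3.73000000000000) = -1.47*z^2 - 3.65*z + 5.1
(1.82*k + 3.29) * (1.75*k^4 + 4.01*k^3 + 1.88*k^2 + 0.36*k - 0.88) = 3.185*k^5 + 13.0557*k^4 + 16.6145*k^3 + 6.8404*k^2 - 0.4172*k - 2.8952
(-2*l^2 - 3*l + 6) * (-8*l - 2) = 16*l^3 + 28*l^2 - 42*l - 12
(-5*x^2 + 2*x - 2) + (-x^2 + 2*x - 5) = -6*x^2 + 4*x - 7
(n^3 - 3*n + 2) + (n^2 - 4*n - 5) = n^3 + n^2 - 7*n - 3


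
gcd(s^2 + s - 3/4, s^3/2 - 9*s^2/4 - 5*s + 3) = s - 1/2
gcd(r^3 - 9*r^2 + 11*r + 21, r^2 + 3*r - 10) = 1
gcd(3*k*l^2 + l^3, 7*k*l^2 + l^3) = l^2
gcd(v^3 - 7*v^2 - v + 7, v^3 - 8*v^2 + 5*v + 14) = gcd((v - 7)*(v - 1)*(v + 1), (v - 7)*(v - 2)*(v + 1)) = v^2 - 6*v - 7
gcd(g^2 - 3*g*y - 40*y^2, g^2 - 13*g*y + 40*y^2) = -g + 8*y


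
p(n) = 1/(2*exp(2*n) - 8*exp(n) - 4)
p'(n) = (-4*exp(2*n) + 8*exp(n))/(2*exp(2*n) - 8*exp(n) - 4)^2 = (2 - exp(n))*exp(n)/(-exp(2*n) + 4*exp(n) + 2)^2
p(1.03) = -0.09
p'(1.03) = -0.08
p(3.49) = 0.00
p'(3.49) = -0.00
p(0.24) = -0.09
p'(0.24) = 0.03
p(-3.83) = -0.24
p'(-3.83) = 0.01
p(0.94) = -0.09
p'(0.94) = -0.04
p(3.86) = 0.00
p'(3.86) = -0.00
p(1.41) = -0.31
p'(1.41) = -3.32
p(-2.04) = -0.20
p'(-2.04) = 0.04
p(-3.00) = -0.23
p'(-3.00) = 0.02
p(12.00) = 0.00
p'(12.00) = 0.00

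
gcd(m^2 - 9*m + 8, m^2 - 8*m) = m - 8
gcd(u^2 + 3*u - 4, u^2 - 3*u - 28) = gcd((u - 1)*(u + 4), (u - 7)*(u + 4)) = u + 4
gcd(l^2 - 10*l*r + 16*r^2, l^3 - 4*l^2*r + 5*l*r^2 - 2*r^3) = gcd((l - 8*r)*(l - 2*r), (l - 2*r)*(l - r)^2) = -l + 2*r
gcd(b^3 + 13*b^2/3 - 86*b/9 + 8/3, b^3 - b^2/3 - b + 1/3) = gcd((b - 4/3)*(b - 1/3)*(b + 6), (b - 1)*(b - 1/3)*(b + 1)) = b - 1/3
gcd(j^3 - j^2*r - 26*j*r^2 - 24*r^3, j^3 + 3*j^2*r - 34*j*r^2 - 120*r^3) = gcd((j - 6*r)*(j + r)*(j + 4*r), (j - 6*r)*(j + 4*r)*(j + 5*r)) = -j^2 + 2*j*r + 24*r^2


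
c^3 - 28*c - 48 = (c - 6)*(c + 2)*(c + 4)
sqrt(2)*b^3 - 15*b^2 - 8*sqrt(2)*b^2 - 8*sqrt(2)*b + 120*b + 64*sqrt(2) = (b - 8)*(b - 8*sqrt(2))*(sqrt(2)*b + 1)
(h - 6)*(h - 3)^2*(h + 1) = h^4 - 11*h^3 + 33*h^2 - 9*h - 54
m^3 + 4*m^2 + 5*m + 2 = (m + 1)^2*(m + 2)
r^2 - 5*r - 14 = (r - 7)*(r + 2)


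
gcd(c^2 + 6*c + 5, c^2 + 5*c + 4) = c + 1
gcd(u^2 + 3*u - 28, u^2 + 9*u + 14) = u + 7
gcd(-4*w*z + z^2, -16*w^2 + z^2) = -4*w + z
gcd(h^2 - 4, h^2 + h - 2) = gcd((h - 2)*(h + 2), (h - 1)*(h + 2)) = h + 2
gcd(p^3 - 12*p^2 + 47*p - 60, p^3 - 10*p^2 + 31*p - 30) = p^2 - 8*p + 15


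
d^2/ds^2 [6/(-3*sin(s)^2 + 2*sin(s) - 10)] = 12*(18*sin(s)^4 - 9*sin(s)^3 - 85*sin(s)^2 + 28*sin(s) + 26)/(3*sin(s)^2 - 2*sin(s) + 10)^3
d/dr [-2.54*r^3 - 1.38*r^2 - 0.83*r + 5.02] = -7.62*r^2 - 2.76*r - 0.83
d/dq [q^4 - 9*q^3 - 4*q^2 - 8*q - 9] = 4*q^3 - 27*q^2 - 8*q - 8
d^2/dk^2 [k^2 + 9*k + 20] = 2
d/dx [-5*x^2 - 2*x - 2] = -10*x - 2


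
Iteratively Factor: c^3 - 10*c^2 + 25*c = (c - 5)*(c^2 - 5*c) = (c - 5)^2*(c)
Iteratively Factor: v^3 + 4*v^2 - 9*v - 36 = (v - 3)*(v^2 + 7*v + 12) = (v - 3)*(v + 3)*(v + 4)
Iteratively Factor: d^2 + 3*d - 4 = (d + 4)*(d - 1)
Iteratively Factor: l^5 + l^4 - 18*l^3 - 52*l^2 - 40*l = (l)*(l^4 + l^3 - 18*l^2 - 52*l - 40) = l*(l + 2)*(l^3 - l^2 - 16*l - 20) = l*(l - 5)*(l + 2)*(l^2 + 4*l + 4) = l*(l - 5)*(l + 2)^2*(l + 2)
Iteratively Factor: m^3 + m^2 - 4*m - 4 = (m + 1)*(m^2 - 4) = (m + 1)*(m + 2)*(m - 2)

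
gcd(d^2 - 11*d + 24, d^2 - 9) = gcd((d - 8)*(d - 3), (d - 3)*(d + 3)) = d - 3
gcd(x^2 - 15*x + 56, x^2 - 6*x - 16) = x - 8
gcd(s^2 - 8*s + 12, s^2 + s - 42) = s - 6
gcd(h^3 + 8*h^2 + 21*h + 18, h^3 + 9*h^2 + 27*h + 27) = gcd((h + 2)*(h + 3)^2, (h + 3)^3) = h^2 + 6*h + 9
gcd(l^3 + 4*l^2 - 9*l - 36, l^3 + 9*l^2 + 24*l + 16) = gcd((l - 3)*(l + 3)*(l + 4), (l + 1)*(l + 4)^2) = l + 4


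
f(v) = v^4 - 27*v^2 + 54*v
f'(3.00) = 0.00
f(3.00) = 0.00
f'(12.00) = 6318.00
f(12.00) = 17496.00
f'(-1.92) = 129.37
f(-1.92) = -189.62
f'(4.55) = 185.09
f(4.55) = 115.33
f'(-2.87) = 114.42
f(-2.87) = -309.53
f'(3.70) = 56.81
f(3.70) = 17.59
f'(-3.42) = 78.67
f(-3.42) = -363.68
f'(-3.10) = 102.24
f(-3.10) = -334.52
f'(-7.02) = -950.71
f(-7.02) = 718.91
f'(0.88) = 9.21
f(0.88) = 27.21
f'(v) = 4*v^3 - 54*v + 54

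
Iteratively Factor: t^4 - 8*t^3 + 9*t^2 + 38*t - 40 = (t - 4)*(t^3 - 4*t^2 - 7*t + 10) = (t - 4)*(t - 1)*(t^2 - 3*t - 10) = (t - 5)*(t - 4)*(t - 1)*(t + 2)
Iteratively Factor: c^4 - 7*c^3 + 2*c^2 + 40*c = (c - 4)*(c^3 - 3*c^2 - 10*c) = (c - 5)*(c - 4)*(c^2 + 2*c) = (c - 5)*(c - 4)*(c + 2)*(c)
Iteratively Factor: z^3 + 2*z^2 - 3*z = (z - 1)*(z^2 + 3*z) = z*(z - 1)*(z + 3)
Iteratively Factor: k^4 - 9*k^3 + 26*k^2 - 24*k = (k - 2)*(k^3 - 7*k^2 + 12*k) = k*(k - 2)*(k^2 - 7*k + 12) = k*(k - 3)*(k - 2)*(k - 4)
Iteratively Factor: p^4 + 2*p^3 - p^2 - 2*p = (p + 1)*(p^3 + p^2 - 2*p) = p*(p + 1)*(p^2 + p - 2) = p*(p - 1)*(p + 1)*(p + 2)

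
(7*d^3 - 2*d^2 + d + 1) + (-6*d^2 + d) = 7*d^3 - 8*d^2 + 2*d + 1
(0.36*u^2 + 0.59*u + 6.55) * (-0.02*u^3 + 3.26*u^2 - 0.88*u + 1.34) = -0.0072*u^5 + 1.1618*u^4 + 1.4756*u^3 + 21.3162*u^2 - 4.9734*u + 8.777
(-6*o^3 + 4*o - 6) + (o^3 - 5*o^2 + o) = -5*o^3 - 5*o^2 + 5*o - 6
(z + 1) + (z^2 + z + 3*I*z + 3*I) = z^2 + 2*z + 3*I*z + 1 + 3*I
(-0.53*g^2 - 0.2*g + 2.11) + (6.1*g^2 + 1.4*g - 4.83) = 5.57*g^2 + 1.2*g - 2.72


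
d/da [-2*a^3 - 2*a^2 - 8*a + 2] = -6*a^2 - 4*a - 8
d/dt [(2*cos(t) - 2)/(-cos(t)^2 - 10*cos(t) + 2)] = 2*(sin(t)^2 + 2*cos(t) + 7)*sin(t)/(cos(t)^2 + 10*cos(t) - 2)^2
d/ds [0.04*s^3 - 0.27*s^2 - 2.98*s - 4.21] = 0.12*s^2 - 0.54*s - 2.98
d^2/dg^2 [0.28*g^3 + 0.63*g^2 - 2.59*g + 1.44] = 1.68*g + 1.26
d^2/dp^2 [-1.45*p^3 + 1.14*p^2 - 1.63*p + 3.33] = 2.28 - 8.7*p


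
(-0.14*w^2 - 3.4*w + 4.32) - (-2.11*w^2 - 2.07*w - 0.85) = 1.97*w^2 - 1.33*w + 5.17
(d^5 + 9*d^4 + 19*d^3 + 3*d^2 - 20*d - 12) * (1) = d^5 + 9*d^4 + 19*d^3 + 3*d^2 - 20*d - 12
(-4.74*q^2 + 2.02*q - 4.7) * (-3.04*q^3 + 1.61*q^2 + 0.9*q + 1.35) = 14.4096*q^5 - 13.7722*q^4 + 13.2742*q^3 - 12.148*q^2 - 1.503*q - 6.345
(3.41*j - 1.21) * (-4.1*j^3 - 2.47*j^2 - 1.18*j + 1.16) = -13.981*j^4 - 3.4617*j^3 - 1.0351*j^2 + 5.3834*j - 1.4036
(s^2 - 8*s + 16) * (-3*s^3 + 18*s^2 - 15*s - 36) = -3*s^5 + 42*s^4 - 207*s^3 + 372*s^2 + 48*s - 576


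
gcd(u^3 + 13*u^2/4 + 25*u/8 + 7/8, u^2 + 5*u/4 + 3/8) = u + 1/2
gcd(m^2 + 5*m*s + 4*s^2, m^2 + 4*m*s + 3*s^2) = m + s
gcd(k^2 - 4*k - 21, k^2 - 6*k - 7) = k - 7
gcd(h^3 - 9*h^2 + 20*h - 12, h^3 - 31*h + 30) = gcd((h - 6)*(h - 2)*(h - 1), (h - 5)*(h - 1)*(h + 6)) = h - 1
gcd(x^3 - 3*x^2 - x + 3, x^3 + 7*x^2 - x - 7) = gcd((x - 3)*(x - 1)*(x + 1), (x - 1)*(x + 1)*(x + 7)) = x^2 - 1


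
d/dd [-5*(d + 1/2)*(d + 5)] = -10*d - 55/2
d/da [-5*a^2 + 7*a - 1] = 7 - 10*a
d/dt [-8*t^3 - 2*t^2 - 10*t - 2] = -24*t^2 - 4*t - 10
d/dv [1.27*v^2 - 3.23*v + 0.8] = 2.54*v - 3.23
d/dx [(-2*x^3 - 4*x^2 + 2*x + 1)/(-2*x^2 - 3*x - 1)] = (4*x^4 + 12*x^3 + 22*x^2 + 12*x + 1)/(4*x^4 + 12*x^3 + 13*x^2 + 6*x + 1)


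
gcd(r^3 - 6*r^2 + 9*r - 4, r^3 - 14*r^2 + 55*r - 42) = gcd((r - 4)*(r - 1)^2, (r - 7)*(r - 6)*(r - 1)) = r - 1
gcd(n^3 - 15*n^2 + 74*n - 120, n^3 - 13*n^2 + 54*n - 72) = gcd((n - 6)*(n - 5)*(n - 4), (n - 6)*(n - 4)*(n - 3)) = n^2 - 10*n + 24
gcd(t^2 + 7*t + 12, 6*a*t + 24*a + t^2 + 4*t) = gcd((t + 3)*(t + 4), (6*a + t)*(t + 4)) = t + 4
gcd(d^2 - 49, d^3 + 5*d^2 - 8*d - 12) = 1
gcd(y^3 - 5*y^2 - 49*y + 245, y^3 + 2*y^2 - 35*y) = y^2 + 2*y - 35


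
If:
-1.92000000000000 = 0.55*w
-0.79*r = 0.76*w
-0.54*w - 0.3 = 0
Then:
No Solution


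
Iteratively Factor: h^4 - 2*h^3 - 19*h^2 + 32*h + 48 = (h + 4)*(h^3 - 6*h^2 + 5*h + 12) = (h - 3)*(h + 4)*(h^2 - 3*h - 4) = (h - 4)*(h - 3)*(h + 4)*(h + 1)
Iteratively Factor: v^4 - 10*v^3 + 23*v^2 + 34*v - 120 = (v - 5)*(v^3 - 5*v^2 - 2*v + 24) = (v - 5)*(v + 2)*(v^2 - 7*v + 12) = (v - 5)*(v - 4)*(v + 2)*(v - 3)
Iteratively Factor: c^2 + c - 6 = (c - 2)*(c + 3)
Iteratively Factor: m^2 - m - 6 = (m + 2)*(m - 3)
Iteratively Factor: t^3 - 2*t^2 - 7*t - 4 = (t - 4)*(t^2 + 2*t + 1) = (t - 4)*(t + 1)*(t + 1)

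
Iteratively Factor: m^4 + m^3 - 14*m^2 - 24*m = (m - 4)*(m^3 + 5*m^2 + 6*m) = (m - 4)*(m + 3)*(m^2 + 2*m) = (m - 4)*(m + 2)*(m + 3)*(m)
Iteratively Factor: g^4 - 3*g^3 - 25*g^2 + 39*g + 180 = (g + 3)*(g^3 - 6*g^2 - 7*g + 60) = (g - 4)*(g + 3)*(g^2 - 2*g - 15) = (g - 4)*(g + 3)^2*(g - 5)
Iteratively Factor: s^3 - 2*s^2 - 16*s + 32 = (s + 4)*(s^2 - 6*s + 8) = (s - 4)*(s + 4)*(s - 2)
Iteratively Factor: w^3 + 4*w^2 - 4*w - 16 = (w + 2)*(w^2 + 2*w - 8) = (w - 2)*(w + 2)*(w + 4)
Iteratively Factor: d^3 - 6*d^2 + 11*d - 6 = (d - 3)*(d^2 - 3*d + 2) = (d - 3)*(d - 2)*(d - 1)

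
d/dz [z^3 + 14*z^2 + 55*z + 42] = 3*z^2 + 28*z + 55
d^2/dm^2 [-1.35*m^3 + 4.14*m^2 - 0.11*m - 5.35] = 8.28 - 8.1*m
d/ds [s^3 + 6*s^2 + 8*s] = 3*s^2 + 12*s + 8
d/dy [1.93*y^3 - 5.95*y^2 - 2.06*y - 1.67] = 5.79*y^2 - 11.9*y - 2.06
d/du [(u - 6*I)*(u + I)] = 2*u - 5*I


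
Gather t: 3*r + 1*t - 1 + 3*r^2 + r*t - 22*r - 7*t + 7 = 3*r^2 - 19*r + t*(r - 6) + 6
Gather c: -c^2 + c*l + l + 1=-c^2 + c*l + l + 1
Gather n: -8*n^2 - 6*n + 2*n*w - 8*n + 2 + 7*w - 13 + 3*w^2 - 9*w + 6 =-8*n^2 + n*(2*w - 14) + 3*w^2 - 2*w - 5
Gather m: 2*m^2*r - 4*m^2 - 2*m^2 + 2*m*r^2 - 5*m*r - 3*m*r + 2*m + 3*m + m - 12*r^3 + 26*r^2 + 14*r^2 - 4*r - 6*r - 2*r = m^2*(2*r - 6) + m*(2*r^2 - 8*r + 6) - 12*r^3 + 40*r^2 - 12*r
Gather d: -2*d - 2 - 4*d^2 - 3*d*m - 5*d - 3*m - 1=-4*d^2 + d*(-3*m - 7) - 3*m - 3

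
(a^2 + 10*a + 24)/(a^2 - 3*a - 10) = (a^2 + 10*a + 24)/(a^2 - 3*a - 10)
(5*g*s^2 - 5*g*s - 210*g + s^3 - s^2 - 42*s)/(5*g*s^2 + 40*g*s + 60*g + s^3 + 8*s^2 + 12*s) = (s - 7)/(s + 2)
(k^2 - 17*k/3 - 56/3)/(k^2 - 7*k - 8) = (k + 7/3)/(k + 1)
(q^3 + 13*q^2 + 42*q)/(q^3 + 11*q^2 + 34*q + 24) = q*(q + 7)/(q^2 + 5*q + 4)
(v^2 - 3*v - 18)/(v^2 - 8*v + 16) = (v^2 - 3*v - 18)/(v^2 - 8*v + 16)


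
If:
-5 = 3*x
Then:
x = -5/3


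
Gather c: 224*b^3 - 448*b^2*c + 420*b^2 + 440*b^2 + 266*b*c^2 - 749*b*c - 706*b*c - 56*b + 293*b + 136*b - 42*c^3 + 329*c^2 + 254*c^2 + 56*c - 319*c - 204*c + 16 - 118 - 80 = 224*b^3 + 860*b^2 + 373*b - 42*c^3 + c^2*(266*b + 583) + c*(-448*b^2 - 1455*b - 467) - 182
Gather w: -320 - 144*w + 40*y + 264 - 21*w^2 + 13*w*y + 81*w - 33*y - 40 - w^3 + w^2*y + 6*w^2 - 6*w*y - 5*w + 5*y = -w^3 + w^2*(y - 15) + w*(7*y - 68) + 12*y - 96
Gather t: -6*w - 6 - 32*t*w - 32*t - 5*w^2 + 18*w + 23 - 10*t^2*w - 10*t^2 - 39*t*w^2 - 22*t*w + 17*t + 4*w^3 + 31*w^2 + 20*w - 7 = t^2*(-10*w - 10) + t*(-39*w^2 - 54*w - 15) + 4*w^3 + 26*w^2 + 32*w + 10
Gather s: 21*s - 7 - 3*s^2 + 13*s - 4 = -3*s^2 + 34*s - 11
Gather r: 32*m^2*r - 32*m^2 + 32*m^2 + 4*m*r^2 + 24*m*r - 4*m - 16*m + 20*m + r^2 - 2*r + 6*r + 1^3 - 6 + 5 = r^2*(4*m + 1) + r*(32*m^2 + 24*m + 4)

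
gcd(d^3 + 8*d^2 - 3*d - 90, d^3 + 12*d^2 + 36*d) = d + 6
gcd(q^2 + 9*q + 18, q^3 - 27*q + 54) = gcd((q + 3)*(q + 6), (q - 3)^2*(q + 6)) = q + 6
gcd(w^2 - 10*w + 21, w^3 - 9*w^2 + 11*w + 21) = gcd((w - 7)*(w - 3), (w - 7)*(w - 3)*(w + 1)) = w^2 - 10*w + 21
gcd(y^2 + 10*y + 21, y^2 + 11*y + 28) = y + 7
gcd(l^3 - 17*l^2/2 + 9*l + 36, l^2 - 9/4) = l + 3/2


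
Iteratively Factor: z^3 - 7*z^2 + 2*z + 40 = (z - 5)*(z^2 - 2*z - 8) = (z - 5)*(z + 2)*(z - 4)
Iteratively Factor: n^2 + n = (n)*(n + 1)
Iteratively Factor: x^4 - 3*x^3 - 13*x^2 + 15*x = (x + 3)*(x^3 - 6*x^2 + 5*x) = (x - 5)*(x + 3)*(x^2 - x) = x*(x - 5)*(x + 3)*(x - 1)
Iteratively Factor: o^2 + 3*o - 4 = (o + 4)*(o - 1)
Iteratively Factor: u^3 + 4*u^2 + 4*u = (u + 2)*(u^2 + 2*u) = (u + 2)^2*(u)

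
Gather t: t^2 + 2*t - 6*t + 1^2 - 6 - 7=t^2 - 4*t - 12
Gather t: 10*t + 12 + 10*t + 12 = 20*t + 24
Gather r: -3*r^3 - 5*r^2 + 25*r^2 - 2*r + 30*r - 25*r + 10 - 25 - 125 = -3*r^3 + 20*r^2 + 3*r - 140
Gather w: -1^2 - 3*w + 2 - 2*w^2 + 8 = -2*w^2 - 3*w + 9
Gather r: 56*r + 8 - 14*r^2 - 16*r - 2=-14*r^2 + 40*r + 6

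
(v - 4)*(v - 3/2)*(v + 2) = v^3 - 7*v^2/2 - 5*v + 12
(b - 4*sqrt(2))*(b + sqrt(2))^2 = b^3 - 2*sqrt(2)*b^2 - 14*b - 8*sqrt(2)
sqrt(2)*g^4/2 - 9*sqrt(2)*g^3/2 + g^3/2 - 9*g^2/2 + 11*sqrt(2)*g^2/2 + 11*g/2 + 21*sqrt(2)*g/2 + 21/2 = (g - 7)*(g - 3)*(g + sqrt(2)/2)*(sqrt(2)*g/2 + sqrt(2)/2)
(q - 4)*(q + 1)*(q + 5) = q^3 + 2*q^2 - 19*q - 20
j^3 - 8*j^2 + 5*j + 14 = (j - 7)*(j - 2)*(j + 1)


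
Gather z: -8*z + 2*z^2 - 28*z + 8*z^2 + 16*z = 10*z^2 - 20*z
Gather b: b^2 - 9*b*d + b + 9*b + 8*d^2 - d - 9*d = b^2 + b*(10 - 9*d) + 8*d^2 - 10*d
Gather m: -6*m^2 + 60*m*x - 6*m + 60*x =-6*m^2 + m*(60*x - 6) + 60*x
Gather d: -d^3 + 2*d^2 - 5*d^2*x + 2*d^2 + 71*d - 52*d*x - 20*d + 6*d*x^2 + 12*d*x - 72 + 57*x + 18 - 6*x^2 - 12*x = -d^3 + d^2*(4 - 5*x) + d*(6*x^2 - 40*x + 51) - 6*x^2 + 45*x - 54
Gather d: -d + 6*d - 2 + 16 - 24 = 5*d - 10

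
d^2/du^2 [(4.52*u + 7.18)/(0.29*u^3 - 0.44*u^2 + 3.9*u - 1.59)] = (2.280792*u^5 + 3.785544*u^4 - 23.132784*u^3 + 82.073832*u^2 - 73.034244*u + 264.426384)/(0.024389*u^9 - 0.111012*u^8 + 1.152402*u^7 - 3.472181*u^6 + 16.715124*u^5 - 31.790412*u^4 + 77.889087*u^3 - 75.888792*u^2 + 29.57877*u - 4.019679)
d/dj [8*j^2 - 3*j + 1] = 16*j - 3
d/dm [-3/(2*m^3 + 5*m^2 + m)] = 3*(6*m^2 + 10*m + 1)/(m^2*(2*m^2 + 5*m + 1)^2)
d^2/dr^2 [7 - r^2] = -2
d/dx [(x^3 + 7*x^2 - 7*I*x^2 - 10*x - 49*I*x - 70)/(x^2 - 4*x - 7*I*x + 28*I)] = (x^4 + x^3*(-8 - 14*I) + x^2*(-67 + 112*I) + x*(532 + 392*I) + 1092 - 770*I)/(x^4 + x^3*(-8 - 14*I) + x^2*(-33 + 112*I) + x*(392 - 224*I) - 784)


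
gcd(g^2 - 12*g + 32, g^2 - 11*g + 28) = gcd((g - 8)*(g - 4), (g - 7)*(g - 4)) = g - 4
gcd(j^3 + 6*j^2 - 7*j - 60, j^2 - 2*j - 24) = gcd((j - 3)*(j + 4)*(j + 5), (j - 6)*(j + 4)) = j + 4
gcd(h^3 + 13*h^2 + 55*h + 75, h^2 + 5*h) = h + 5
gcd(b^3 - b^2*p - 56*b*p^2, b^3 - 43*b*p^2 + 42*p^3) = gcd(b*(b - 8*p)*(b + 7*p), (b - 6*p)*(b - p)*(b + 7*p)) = b + 7*p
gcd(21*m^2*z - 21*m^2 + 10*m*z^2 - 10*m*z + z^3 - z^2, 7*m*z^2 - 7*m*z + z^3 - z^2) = 7*m*z - 7*m + z^2 - z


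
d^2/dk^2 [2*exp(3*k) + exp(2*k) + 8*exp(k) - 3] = (18*exp(2*k) + 4*exp(k) + 8)*exp(k)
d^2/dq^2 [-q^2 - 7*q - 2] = -2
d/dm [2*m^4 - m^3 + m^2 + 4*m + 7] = 8*m^3 - 3*m^2 + 2*m + 4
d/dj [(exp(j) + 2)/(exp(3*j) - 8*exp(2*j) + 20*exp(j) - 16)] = 2*(-exp(2*j) - exp(j) + 14)*exp(j)/(exp(5*j) - 14*exp(4*j) + 76*exp(3*j) - 200*exp(2*j) + 256*exp(j) - 128)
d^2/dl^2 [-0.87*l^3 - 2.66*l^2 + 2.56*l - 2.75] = -5.22*l - 5.32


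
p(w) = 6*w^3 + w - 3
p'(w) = 18*w^2 + 1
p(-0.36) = -3.64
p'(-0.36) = 3.33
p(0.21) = -2.73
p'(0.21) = 1.79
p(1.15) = 7.28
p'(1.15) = 24.80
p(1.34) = 12.78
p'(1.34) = 33.32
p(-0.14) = -3.16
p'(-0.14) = 1.35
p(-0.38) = -3.71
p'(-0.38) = 3.60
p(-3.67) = -303.26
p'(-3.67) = 243.44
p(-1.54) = -26.45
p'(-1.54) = 43.69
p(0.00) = -3.00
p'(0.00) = 1.00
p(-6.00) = -1305.00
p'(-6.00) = 649.00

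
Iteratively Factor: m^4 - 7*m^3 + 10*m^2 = (m)*(m^3 - 7*m^2 + 10*m) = m*(m - 5)*(m^2 - 2*m) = m^2*(m - 5)*(m - 2)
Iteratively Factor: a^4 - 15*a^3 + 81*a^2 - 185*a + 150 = (a - 3)*(a^3 - 12*a^2 + 45*a - 50) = (a - 5)*(a - 3)*(a^2 - 7*a + 10) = (a - 5)^2*(a - 3)*(a - 2)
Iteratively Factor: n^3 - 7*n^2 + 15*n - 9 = (n - 1)*(n^2 - 6*n + 9) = (n - 3)*(n - 1)*(n - 3)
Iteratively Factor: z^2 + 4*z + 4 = (z + 2)*(z + 2)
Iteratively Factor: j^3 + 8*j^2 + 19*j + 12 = (j + 3)*(j^2 + 5*j + 4) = (j + 3)*(j + 4)*(j + 1)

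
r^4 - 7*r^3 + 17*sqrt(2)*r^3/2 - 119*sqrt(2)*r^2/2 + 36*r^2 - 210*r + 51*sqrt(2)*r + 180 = (r - 6)*(r - 1)*(r + 5*sqrt(2)/2)*(r + 6*sqrt(2))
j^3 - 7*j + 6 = (j - 2)*(j - 1)*(j + 3)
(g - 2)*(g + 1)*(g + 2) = g^3 + g^2 - 4*g - 4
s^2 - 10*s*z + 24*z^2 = (s - 6*z)*(s - 4*z)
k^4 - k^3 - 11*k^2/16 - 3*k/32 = k*(k - 3/2)*(k + 1/4)^2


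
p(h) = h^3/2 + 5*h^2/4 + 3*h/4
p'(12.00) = 246.75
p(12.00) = 1053.00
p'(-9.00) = 99.75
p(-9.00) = -270.00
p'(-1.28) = 0.01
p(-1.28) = 0.04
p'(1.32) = 6.66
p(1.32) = 4.32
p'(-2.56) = 4.18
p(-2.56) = -2.12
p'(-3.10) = 7.42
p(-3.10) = -5.21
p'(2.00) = 11.75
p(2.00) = 10.50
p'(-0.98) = -0.26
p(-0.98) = -0.01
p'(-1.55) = 0.48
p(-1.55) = -0.02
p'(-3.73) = 12.29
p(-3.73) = -11.35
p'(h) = 3*h^2/2 + 5*h/2 + 3/4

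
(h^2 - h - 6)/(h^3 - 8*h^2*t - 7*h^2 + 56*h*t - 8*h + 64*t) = (h^2 - h - 6)/(h^3 - 8*h^2*t - 7*h^2 + 56*h*t - 8*h + 64*t)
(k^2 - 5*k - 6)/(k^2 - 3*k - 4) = (k - 6)/(k - 4)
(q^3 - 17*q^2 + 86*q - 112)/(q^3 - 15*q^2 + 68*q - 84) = (q - 8)/(q - 6)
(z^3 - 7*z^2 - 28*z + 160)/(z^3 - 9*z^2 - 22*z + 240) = (z - 4)/(z - 6)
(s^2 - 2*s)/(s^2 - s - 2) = s/(s + 1)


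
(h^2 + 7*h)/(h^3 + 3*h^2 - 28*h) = 1/(h - 4)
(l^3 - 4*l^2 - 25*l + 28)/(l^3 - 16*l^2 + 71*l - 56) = (l + 4)/(l - 8)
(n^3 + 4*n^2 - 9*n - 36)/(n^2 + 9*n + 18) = (n^2 + n - 12)/(n + 6)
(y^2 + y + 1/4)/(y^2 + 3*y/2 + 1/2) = (y + 1/2)/(y + 1)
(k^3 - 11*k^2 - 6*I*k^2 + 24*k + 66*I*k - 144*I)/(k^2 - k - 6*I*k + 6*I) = (k^2 - 11*k + 24)/(k - 1)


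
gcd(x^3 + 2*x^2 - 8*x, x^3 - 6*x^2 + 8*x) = x^2 - 2*x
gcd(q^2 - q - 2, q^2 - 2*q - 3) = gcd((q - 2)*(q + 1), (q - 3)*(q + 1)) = q + 1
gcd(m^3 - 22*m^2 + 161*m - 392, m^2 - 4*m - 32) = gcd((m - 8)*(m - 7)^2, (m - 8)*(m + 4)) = m - 8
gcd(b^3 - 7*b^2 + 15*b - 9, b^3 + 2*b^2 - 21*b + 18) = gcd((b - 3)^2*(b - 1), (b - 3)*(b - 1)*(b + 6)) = b^2 - 4*b + 3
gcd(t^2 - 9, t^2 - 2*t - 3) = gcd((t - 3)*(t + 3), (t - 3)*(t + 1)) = t - 3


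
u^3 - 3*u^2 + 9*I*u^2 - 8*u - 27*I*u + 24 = (u - 3)*(u + I)*(u + 8*I)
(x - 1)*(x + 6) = x^2 + 5*x - 6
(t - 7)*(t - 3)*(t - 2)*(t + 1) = t^4 - 11*t^3 + 29*t^2 - t - 42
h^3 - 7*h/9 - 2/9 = (h - 1)*(h + 1/3)*(h + 2/3)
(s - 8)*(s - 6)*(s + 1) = s^3 - 13*s^2 + 34*s + 48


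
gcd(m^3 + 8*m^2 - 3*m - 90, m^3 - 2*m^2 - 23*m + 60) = m^2 + 2*m - 15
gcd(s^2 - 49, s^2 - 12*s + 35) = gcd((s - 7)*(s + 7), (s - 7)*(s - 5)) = s - 7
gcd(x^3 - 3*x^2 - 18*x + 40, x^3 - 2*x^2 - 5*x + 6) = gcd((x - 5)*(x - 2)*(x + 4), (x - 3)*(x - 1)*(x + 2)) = 1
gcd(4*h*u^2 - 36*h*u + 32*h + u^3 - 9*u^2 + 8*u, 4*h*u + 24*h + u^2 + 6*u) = 4*h + u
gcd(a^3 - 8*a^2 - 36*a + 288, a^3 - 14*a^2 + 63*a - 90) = a - 6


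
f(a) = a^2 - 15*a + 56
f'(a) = 2*a - 15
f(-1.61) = 82.74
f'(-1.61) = -18.22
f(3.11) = 19.02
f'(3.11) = -8.78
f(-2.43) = 98.35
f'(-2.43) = -19.86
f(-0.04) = 56.60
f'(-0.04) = -15.08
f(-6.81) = 204.53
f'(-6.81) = -28.62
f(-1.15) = 74.57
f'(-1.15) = -17.30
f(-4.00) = 132.00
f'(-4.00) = -23.00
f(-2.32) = 96.18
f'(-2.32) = -19.64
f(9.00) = 2.00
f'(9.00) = 3.00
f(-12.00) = 380.00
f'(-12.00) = -39.00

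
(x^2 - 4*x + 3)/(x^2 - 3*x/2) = 2*(x^2 - 4*x + 3)/(x*(2*x - 3))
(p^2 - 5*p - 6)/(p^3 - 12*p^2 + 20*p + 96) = (p + 1)/(p^2 - 6*p - 16)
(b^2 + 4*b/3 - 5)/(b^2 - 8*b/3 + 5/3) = (b + 3)/(b - 1)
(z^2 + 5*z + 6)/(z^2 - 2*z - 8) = (z + 3)/(z - 4)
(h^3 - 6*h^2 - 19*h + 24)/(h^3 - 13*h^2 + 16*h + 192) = (h - 1)/(h - 8)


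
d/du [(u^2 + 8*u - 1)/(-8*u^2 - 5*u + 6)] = (59*u^2 - 4*u + 43)/(64*u^4 + 80*u^3 - 71*u^2 - 60*u + 36)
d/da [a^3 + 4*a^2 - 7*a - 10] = 3*a^2 + 8*a - 7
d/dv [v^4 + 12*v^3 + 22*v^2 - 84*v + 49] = 4*v^3 + 36*v^2 + 44*v - 84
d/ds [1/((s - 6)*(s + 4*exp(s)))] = ((6 - s)*(s + 4*exp(s)) - (s - 6)^2*(4*exp(s) + 1))/((s - 6)^3*(s + 4*exp(s))^2)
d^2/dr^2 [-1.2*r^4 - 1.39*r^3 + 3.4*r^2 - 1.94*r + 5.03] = -14.4*r^2 - 8.34*r + 6.8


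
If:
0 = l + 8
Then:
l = -8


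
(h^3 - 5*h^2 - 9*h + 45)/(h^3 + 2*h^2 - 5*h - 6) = (h^2 - 8*h + 15)/(h^2 - h - 2)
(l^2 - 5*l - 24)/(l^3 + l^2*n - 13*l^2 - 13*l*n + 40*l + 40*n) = (l + 3)/(l^2 + l*n - 5*l - 5*n)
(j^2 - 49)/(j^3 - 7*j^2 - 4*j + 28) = (j + 7)/(j^2 - 4)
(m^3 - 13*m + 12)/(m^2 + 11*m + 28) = (m^2 - 4*m + 3)/(m + 7)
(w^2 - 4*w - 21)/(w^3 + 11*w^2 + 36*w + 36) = (w - 7)/(w^2 + 8*w + 12)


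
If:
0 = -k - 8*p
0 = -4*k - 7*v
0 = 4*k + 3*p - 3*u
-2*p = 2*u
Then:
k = 0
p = 0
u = 0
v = 0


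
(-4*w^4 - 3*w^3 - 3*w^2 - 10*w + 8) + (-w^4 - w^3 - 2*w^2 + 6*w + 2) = -5*w^4 - 4*w^3 - 5*w^2 - 4*w + 10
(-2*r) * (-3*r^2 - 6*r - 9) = 6*r^3 + 12*r^2 + 18*r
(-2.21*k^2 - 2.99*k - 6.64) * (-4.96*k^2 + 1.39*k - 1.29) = 10.9616*k^4 + 11.7585*k^3 + 31.6292*k^2 - 5.3725*k + 8.5656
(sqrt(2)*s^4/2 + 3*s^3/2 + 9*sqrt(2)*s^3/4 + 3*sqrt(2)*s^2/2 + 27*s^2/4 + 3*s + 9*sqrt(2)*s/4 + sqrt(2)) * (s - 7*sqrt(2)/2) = sqrt(2)*s^5/2 - 2*s^4 + 9*sqrt(2)*s^4/4 - 9*s^3 - 15*sqrt(2)*s^3/4 - 171*sqrt(2)*s^2/8 - 15*s^2/2 - 63*s/4 - 19*sqrt(2)*s/2 - 7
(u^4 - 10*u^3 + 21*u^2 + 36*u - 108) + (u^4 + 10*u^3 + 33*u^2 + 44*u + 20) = 2*u^4 + 54*u^2 + 80*u - 88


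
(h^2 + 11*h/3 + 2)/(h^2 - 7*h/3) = (3*h^2 + 11*h + 6)/(h*(3*h - 7))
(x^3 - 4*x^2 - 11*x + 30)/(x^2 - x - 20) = (x^2 + x - 6)/(x + 4)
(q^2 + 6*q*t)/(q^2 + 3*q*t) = (q + 6*t)/(q + 3*t)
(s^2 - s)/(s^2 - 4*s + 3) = s/(s - 3)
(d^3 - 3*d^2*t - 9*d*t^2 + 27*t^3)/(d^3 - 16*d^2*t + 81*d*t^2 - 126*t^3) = (d^2 - 9*t^2)/(d^2 - 13*d*t + 42*t^2)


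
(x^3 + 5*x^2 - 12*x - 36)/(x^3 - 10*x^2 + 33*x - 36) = (x^2 + 8*x + 12)/(x^2 - 7*x + 12)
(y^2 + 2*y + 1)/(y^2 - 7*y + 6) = (y^2 + 2*y + 1)/(y^2 - 7*y + 6)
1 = 1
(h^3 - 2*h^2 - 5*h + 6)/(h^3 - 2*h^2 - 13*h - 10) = (h^2 - 4*h + 3)/(h^2 - 4*h - 5)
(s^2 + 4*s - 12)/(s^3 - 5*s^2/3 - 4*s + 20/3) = 3*(s + 6)/(3*s^2 + s - 10)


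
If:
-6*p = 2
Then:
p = -1/3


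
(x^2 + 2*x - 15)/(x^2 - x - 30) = (x - 3)/(x - 6)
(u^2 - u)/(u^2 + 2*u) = (u - 1)/(u + 2)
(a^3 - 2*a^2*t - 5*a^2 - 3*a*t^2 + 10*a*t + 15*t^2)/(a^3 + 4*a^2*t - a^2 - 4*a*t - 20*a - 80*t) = (a^2 - 2*a*t - 3*t^2)/(a^2 + 4*a*t + 4*a + 16*t)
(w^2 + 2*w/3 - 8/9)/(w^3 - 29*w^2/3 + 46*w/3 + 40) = (w - 2/3)/(w^2 - 11*w + 30)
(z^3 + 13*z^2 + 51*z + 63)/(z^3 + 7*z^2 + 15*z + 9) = (z + 7)/(z + 1)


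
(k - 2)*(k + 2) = k^2 - 4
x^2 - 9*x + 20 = (x - 5)*(x - 4)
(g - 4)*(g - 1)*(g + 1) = g^3 - 4*g^2 - g + 4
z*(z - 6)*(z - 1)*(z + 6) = z^4 - z^3 - 36*z^2 + 36*z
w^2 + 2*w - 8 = (w - 2)*(w + 4)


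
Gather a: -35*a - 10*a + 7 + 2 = 9 - 45*a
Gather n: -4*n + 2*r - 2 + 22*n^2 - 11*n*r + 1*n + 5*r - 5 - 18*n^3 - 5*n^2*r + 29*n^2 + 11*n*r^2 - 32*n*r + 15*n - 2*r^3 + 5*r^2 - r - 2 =-18*n^3 + n^2*(51 - 5*r) + n*(11*r^2 - 43*r + 12) - 2*r^3 + 5*r^2 + 6*r - 9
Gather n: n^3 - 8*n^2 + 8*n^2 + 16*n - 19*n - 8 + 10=n^3 - 3*n + 2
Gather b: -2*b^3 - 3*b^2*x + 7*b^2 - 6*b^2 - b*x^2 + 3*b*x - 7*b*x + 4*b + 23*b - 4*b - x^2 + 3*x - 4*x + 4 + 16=-2*b^3 + b^2*(1 - 3*x) + b*(-x^2 - 4*x + 23) - x^2 - x + 20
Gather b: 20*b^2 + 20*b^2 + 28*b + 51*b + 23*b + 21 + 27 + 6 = 40*b^2 + 102*b + 54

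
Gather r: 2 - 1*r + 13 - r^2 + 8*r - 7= -r^2 + 7*r + 8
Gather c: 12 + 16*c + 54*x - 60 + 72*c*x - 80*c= c*(72*x - 64) + 54*x - 48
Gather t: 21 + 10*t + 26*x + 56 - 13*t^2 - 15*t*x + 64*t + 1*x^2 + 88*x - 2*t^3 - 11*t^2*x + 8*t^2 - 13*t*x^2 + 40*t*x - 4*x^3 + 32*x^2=-2*t^3 + t^2*(-11*x - 5) + t*(-13*x^2 + 25*x + 74) - 4*x^3 + 33*x^2 + 114*x + 77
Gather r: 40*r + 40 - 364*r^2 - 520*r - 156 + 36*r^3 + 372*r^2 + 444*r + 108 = 36*r^3 + 8*r^2 - 36*r - 8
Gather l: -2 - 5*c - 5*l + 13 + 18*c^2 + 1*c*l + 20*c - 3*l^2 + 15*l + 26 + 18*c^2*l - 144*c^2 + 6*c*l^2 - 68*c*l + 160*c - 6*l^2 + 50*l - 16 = -126*c^2 + 175*c + l^2*(6*c - 9) + l*(18*c^2 - 67*c + 60) + 21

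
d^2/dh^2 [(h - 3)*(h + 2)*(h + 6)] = 6*h + 10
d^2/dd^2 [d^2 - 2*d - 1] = 2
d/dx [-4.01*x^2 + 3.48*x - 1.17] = 3.48 - 8.02*x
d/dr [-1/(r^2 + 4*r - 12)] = 2*(r + 2)/(r^2 + 4*r - 12)^2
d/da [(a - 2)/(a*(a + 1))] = (-a^2 + 4*a + 2)/(a^2*(a^2 + 2*a + 1))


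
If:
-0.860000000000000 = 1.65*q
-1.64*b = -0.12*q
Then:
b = -0.04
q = -0.52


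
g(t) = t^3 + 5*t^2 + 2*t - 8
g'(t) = 3*t^2 + 10*t + 2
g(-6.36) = -75.73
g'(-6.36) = 59.75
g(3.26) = 86.30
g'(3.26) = 66.48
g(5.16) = 272.84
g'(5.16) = 133.48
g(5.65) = 343.27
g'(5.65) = 154.27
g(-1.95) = -0.30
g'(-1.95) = -6.09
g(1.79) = 17.34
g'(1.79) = 29.51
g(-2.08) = 0.47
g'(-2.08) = -5.82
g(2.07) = 26.43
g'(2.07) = 35.55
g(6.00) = 400.00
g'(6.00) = 170.00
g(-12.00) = -1040.00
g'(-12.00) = 314.00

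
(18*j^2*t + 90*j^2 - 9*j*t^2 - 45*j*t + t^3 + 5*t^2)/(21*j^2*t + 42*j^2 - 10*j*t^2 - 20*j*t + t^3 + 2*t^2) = (-6*j*t - 30*j + t^2 + 5*t)/(-7*j*t - 14*j + t^2 + 2*t)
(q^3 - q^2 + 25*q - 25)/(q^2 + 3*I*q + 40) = (q^2 + q*(-1 + 5*I) - 5*I)/(q + 8*I)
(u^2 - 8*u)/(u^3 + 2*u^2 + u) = (u - 8)/(u^2 + 2*u + 1)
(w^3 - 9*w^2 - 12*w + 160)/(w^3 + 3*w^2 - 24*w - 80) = (w - 8)/(w + 4)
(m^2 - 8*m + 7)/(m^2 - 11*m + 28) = (m - 1)/(m - 4)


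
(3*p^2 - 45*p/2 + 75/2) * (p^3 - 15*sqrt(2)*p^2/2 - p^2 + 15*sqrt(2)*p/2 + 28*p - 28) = 3*p^5 - 45*sqrt(2)*p^4/2 - 51*p^4/2 + 144*p^3 + 765*sqrt(2)*p^3/4 - 1503*p^2/2 - 450*sqrt(2)*p^2 + 1125*sqrt(2)*p/4 + 1680*p - 1050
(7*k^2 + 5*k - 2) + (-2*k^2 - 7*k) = 5*k^2 - 2*k - 2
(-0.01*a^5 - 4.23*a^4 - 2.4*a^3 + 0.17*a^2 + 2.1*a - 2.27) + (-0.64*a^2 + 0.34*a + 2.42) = -0.01*a^5 - 4.23*a^4 - 2.4*a^3 - 0.47*a^2 + 2.44*a + 0.15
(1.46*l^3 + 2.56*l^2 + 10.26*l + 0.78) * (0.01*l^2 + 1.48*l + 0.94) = 0.0146*l^5 + 2.1864*l^4 + 5.2638*l^3 + 17.599*l^2 + 10.7988*l + 0.7332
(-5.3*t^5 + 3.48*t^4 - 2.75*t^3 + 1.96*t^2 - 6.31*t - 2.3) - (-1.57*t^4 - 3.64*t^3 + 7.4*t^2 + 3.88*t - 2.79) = -5.3*t^5 + 5.05*t^4 + 0.89*t^3 - 5.44*t^2 - 10.19*t + 0.49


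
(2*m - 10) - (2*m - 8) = -2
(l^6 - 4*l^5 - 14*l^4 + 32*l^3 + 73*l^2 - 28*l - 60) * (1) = l^6 - 4*l^5 - 14*l^4 + 32*l^3 + 73*l^2 - 28*l - 60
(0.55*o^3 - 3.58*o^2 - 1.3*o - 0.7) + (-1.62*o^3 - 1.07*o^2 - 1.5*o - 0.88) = -1.07*o^3 - 4.65*o^2 - 2.8*o - 1.58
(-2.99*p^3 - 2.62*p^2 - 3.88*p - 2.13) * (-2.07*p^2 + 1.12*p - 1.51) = 6.1893*p^5 + 2.0746*p^4 + 9.6121*p^3 + 4.0197*p^2 + 3.4732*p + 3.2163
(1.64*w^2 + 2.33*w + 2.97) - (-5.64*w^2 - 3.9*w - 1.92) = 7.28*w^2 + 6.23*w + 4.89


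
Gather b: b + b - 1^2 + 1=2*b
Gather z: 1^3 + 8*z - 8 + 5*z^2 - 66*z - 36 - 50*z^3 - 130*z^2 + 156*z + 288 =-50*z^3 - 125*z^2 + 98*z + 245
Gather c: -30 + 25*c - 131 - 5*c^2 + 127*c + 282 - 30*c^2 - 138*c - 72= -35*c^2 + 14*c + 49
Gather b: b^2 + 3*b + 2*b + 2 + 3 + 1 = b^2 + 5*b + 6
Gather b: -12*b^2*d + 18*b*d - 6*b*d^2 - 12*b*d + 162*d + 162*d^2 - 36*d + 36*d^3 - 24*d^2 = -12*b^2*d + b*(-6*d^2 + 6*d) + 36*d^3 + 138*d^2 + 126*d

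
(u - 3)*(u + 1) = u^2 - 2*u - 3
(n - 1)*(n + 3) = n^2 + 2*n - 3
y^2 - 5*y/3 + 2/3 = (y - 1)*(y - 2/3)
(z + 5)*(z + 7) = z^2 + 12*z + 35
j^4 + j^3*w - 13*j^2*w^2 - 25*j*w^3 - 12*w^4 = (j - 4*w)*(j + w)^2*(j + 3*w)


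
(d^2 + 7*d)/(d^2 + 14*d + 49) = d/(d + 7)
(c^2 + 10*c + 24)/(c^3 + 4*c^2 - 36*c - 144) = 1/(c - 6)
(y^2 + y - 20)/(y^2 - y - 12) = (y + 5)/(y + 3)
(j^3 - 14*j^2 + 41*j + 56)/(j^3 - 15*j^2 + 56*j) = (j + 1)/j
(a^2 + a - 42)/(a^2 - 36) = (a + 7)/(a + 6)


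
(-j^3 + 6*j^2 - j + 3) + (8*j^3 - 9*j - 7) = 7*j^3 + 6*j^2 - 10*j - 4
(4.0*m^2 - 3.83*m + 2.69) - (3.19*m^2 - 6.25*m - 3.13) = 0.81*m^2 + 2.42*m + 5.82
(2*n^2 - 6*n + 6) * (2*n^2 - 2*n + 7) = 4*n^4 - 16*n^3 + 38*n^2 - 54*n + 42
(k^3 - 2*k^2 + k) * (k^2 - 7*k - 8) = k^5 - 9*k^4 + 7*k^3 + 9*k^2 - 8*k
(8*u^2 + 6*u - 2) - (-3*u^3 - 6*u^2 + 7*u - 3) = 3*u^3 + 14*u^2 - u + 1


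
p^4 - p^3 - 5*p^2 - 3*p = p*(p - 3)*(p + 1)^2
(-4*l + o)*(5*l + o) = -20*l^2 + l*o + o^2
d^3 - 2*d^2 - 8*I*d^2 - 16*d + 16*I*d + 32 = (d - 2)*(d - 4*I)^2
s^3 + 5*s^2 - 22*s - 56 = (s - 4)*(s + 2)*(s + 7)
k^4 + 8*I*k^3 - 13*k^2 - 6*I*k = k*(k + I)^2*(k + 6*I)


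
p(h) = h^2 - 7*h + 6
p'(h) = 2*h - 7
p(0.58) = 2.28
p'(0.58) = -5.84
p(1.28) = -1.32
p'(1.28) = -4.44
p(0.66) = 1.82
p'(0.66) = -5.68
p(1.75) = -3.19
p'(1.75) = -3.50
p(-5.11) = 67.88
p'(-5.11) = -17.22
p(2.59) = -5.42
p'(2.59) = -1.82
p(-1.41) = 17.86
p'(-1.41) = -9.82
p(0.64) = 1.93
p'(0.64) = -5.72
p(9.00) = 24.00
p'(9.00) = 11.00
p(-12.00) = 234.00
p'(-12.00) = -31.00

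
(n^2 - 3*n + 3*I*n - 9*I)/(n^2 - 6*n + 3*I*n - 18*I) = (n - 3)/(n - 6)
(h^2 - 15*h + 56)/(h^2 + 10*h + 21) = (h^2 - 15*h + 56)/(h^2 + 10*h + 21)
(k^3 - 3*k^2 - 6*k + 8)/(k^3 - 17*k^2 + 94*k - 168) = (k^2 + k - 2)/(k^2 - 13*k + 42)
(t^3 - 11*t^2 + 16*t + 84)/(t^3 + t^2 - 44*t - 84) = (t - 6)/(t + 6)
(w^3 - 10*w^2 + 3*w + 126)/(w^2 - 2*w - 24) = (w^2 - 4*w - 21)/(w + 4)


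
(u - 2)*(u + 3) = u^2 + u - 6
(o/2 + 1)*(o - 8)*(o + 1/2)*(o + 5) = o^4/2 - o^3/4 - 93*o^2/4 - 103*o/2 - 20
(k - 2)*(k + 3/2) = k^2 - k/2 - 3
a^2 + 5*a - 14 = (a - 2)*(a + 7)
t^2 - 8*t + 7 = (t - 7)*(t - 1)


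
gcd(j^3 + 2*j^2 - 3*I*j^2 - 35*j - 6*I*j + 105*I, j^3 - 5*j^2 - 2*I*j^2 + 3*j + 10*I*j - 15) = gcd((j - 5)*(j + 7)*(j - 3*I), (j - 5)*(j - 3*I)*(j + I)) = j^2 + j*(-5 - 3*I) + 15*I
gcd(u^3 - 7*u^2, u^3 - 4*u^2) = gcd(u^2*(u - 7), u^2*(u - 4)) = u^2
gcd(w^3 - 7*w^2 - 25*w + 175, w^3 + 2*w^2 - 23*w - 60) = w - 5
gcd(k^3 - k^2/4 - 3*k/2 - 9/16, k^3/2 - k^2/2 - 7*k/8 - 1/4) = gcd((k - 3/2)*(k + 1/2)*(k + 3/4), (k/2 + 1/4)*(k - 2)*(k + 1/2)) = k + 1/2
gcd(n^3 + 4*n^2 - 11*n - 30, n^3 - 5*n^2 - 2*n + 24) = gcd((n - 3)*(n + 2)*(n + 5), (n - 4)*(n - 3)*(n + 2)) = n^2 - n - 6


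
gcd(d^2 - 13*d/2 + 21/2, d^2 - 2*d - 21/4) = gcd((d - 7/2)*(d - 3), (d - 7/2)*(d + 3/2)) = d - 7/2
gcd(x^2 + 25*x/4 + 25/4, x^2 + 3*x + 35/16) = x + 5/4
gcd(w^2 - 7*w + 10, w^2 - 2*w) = w - 2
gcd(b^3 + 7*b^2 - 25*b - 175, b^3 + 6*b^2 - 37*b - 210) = b^2 + 12*b + 35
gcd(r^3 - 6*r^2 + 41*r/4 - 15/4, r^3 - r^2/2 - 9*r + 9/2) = r^2 - 7*r/2 + 3/2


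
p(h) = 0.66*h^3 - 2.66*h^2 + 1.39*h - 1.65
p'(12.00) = 222.67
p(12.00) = 772.47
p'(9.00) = 113.89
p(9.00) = 276.54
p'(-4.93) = 75.74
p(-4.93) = -152.24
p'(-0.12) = 2.06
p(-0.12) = -1.86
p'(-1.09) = 9.54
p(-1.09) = -7.18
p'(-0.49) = 4.47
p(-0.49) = -3.05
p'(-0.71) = 6.17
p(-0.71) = -4.21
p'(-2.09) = 21.16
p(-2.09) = -22.20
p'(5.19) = 27.11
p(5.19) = 26.18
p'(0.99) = -1.94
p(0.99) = -2.24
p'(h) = 1.98*h^2 - 5.32*h + 1.39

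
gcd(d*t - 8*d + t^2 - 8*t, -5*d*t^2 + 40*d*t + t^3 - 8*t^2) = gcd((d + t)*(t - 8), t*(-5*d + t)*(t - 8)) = t - 8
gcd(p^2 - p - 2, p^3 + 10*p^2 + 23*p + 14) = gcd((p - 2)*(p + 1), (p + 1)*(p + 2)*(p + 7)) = p + 1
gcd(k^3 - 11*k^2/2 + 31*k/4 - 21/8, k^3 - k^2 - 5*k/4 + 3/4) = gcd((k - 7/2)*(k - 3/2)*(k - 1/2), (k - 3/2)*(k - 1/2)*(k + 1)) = k^2 - 2*k + 3/4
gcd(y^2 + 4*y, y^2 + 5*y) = y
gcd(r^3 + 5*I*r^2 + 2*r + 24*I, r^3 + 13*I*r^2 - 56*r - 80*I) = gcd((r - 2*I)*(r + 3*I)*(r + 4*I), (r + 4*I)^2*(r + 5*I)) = r + 4*I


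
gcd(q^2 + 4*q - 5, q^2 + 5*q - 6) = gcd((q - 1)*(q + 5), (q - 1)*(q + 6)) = q - 1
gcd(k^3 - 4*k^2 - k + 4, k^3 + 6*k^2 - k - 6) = k^2 - 1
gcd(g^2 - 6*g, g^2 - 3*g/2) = g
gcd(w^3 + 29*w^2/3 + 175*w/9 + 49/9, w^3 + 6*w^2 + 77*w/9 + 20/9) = w + 1/3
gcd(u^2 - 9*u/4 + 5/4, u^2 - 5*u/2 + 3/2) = u - 1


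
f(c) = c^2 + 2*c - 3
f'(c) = 2*c + 2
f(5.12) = 33.45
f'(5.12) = 12.24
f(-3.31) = 1.34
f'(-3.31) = -4.62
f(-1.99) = -3.02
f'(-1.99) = -1.98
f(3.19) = 13.56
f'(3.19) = 8.38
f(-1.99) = -3.02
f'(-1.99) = -1.98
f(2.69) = 9.62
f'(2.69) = 7.38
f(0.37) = -2.12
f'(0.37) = 2.74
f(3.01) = 12.08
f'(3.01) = 8.02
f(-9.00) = 60.00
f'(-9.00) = -16.00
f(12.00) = 165.00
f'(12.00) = 26.00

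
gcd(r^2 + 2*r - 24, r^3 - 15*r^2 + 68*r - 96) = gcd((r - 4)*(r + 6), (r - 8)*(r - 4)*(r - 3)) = r - 4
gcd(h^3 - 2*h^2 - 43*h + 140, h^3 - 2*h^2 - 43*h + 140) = h^3 - 2*h^2 - 43*h + 140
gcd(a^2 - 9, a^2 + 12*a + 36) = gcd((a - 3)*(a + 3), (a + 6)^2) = 1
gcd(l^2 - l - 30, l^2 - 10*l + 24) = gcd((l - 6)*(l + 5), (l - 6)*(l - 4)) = l - 6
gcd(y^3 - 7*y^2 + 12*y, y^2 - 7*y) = y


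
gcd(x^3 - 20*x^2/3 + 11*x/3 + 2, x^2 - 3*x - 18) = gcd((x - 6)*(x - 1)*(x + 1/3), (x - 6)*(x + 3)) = x - 6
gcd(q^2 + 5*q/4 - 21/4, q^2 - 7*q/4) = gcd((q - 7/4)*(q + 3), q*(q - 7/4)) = q - 7/4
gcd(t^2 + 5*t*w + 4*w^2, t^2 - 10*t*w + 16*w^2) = 1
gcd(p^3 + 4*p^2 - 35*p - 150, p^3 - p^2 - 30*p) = p^2 - p - 30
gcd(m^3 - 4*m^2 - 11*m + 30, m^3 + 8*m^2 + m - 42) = m^2 + m - 6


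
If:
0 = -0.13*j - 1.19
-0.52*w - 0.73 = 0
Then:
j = -9.15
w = -1.40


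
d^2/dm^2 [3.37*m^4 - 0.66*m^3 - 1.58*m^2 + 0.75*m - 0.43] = 40.44*m^2 - 3.96*m - 3.16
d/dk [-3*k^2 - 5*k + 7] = -6*k - 5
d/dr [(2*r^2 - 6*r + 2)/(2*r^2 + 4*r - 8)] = 5*(r^2 - 2*r + 2)/(r^4 + 4*r^3 - 4*r^2 - 16*r + 16)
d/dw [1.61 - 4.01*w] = -4.01000000000000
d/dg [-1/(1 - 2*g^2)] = -4*g/(2*g^2 - 1)^2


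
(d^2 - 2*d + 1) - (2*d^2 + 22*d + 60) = -d^2 - 24*d - 59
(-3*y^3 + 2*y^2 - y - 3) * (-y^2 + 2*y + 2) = 3*y^5 - 8*y^4 - y^3 + 5*y^2 - 8*y - 6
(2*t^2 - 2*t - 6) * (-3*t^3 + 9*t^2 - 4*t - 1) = -6*t^5 + 24*t^4 - 8*t^3 - 48*t^2 + 26*t + 6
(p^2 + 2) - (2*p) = p^2 - 2*p + 2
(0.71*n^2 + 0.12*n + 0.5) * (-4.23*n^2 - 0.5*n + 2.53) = -3.0033*n^4 - 0.8626*n^3 - 0.3787*n^2 + 0.0536*n + 1.265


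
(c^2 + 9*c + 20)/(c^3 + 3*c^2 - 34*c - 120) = 1/(c - 6)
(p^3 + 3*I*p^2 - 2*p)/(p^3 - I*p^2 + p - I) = p*(p + 2*I)/(p^2 - 2*I*p - 1)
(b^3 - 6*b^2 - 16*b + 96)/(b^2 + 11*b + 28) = (b^2 - 10*b + 24)/(b + 7)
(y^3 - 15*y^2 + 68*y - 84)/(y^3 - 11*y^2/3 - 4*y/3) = 3*(-y^3 + 15*y^2 - 68*y + 84)/(y*(-3*y^2 + 11*y + 4))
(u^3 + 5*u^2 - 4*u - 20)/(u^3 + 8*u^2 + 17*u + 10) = (u - 2)/(u + 1)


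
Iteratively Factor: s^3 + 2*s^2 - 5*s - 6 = (s + 3)*(s^2 - s - 2) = (s - 2)*(s + 3)*(s + 1)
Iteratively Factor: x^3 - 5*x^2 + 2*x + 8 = (x - 4)*(x^2 - x - 2) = (x - 4)*(x + 1)*(x - 2)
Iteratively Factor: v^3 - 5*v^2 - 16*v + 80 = (v - 5)*(v^2 - 16) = (v - 5)*(v + 4)*(v - 4)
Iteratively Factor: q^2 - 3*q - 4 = (q - 4)*(q + 1)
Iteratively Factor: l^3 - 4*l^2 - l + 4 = (l - 4)*(l^2 - 1) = (l - 4)*(l - 1)*(l + 1)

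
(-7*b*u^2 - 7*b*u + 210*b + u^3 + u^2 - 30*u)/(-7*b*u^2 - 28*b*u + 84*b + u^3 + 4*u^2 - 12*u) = (u - 5)/(u - 2)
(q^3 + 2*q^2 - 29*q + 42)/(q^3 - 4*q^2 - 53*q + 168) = (q - 2)/(q - 8)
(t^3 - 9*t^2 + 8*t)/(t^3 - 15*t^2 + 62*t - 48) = t/(t - 6)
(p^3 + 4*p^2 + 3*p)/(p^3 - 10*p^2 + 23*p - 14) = p*(p^2 + 4*p + 3)/(p^3 - 10*p^2 + 23*p - 14)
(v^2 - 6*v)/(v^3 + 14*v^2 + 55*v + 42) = v*(v - 6)/(v^3 + 14*v^2 + 55*v + 42)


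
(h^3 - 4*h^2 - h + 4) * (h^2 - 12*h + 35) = h^5 - 16*h^4 + 82*h^3 - 124*h^2 - 83*h + 140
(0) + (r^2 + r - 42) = r^2 + r - 42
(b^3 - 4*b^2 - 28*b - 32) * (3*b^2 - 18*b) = 3*b^5 - 30*b^4 - 12*b^3 + 408*b^2 + 576*b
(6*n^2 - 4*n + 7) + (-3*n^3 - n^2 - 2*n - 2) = -3*n^3 + 5*n^2 - 6*n + 5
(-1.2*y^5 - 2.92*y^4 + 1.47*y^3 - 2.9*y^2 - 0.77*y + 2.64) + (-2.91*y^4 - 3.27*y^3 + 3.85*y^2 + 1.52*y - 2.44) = -1.2*y^5 - 5.83*y^4 - 1.8*y^3 + 0.95*y^2 + 0.75*y + 0.2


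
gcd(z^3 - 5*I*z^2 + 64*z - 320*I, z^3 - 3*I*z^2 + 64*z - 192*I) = z^2 + 64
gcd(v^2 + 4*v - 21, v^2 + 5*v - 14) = v + 7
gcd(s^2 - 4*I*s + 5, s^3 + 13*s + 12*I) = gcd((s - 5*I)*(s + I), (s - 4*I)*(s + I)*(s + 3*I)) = s + I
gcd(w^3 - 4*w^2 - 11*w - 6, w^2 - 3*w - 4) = w + 1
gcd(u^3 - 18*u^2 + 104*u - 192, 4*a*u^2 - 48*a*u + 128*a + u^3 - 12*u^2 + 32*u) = u^2 - 12*u + 32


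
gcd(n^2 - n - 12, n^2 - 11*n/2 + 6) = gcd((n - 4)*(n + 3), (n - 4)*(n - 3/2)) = n - 4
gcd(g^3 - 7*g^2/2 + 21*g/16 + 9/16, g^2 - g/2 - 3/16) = g^2 - g/2 - 3/16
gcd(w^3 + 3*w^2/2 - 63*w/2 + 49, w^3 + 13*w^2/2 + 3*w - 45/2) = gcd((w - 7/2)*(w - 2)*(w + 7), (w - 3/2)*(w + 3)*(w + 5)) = 1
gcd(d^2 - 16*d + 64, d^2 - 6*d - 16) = d - 8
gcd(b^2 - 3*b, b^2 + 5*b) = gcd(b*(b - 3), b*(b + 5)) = b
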